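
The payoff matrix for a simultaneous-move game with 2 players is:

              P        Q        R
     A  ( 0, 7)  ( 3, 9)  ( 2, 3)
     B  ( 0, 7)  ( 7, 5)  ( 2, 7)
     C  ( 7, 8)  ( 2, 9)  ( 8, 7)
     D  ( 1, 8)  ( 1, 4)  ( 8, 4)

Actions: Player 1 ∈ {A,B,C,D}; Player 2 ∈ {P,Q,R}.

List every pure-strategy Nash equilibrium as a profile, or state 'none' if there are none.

No pure NE.

(A,P): not NE [P1→C gives 7>0; P2→Q gives 9>7]
(A,Q): not NE [P1→B gives 7>3]
(A,R): not NE [P1→D gives 8>2; P2→Q gives 9>3]
(B,P): not NE [P1→C gives 7>0]
(B,Q): not NE [P2→R gives 7>5]
(B,R): not NE [P1→D gives 8>2]
(C,P): not NE [P2→Q gives 9>8]
(C,Q): not NE [P1→B gives 7>2]
(C,R): not NE [P2→Q gives 9>7]
(D,P): not NE [P1→C gives 7>1]
(D,Q): not NE [P1→B gives 7>1; P2→P gives 8>4]
(D,R): not NE [P2→P gives 8>4]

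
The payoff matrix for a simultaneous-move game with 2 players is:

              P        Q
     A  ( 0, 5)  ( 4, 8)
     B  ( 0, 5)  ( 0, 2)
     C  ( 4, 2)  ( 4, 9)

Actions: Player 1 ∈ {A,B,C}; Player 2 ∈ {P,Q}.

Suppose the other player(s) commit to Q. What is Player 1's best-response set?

u_1(A vs Q) = 4
u_1(B vs Q) = 0
u_1(C vs Q) = 4
max payoff 4 at {A,C}

P1 best: {A,C}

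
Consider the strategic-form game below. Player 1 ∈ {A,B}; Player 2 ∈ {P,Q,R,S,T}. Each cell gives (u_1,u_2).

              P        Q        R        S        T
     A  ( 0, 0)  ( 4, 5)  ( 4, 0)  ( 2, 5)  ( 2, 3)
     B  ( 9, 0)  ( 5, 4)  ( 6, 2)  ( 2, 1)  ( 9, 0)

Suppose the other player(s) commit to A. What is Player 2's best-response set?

P2 best: {Q,S}

u_2(P vs A) = 0
u_2(Q vs A) = 5
u_2(R vs A) = 0
u_2(S vs A) = 5
u_2(T vs A) = 3
max payoff 5 at {Q,S}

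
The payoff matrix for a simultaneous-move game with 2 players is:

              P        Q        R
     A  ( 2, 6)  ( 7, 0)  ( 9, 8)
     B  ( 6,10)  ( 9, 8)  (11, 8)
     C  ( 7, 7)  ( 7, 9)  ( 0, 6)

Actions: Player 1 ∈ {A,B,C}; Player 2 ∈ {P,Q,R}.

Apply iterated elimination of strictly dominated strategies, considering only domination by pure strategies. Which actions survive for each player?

Remaining: P1:{B,C} P2:{P,Q}

P1 drop A (B beats it: P:6>2 Q:9>7 R:11>9)
P2 drop R (P beats it: B:10>8 C:7>6)
P1→{B,C} P2→{P,Q}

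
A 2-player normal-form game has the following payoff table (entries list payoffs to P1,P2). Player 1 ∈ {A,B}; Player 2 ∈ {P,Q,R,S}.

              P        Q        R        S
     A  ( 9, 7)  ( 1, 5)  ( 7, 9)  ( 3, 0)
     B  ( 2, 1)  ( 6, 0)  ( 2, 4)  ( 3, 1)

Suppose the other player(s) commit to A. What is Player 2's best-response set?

BR_2 = {R}

u_2(P vs A) = 7
u_2(Q vs A) = 5
u_2(R vs A) = 9
u_2(S vs A) = 0
max payoff 9 at {R}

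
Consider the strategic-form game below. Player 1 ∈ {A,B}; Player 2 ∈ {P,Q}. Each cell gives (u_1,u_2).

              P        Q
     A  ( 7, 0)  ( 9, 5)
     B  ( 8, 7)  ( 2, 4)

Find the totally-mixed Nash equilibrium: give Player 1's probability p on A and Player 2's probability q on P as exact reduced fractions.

(p,q) = (3/8, 7/8)

P1 indiff ⇒ q·7+(1-q)·9 = q·8+(1-q)·2 ⇒ q(-1) = (1-q)(-7) ⇒ q = 7/8
P2 indiff ⇒ p·0+(1-p)·7 = p·5+(1-p)·4 ⇒ p(-5) = (1-p)(-3) ⇒ p = 3/8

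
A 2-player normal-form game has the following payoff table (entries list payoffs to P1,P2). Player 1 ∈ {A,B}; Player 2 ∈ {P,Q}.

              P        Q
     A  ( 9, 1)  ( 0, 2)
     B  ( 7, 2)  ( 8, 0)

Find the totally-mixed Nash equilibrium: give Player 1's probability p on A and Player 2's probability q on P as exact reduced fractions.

p=2/3, q=4/5

P1 indiff ⇒ q·9+(1-q)·0 = q·7+(1-q)·8 ⇒ q(2) = (1-q)(8) ⇒ q = 4/5
P2 indiff ⇒ p·1+(1-p)·2 = p·2+(1-p)·0 ⇒ p(-1) = (1-p)(-2) ⇒ p = 2/3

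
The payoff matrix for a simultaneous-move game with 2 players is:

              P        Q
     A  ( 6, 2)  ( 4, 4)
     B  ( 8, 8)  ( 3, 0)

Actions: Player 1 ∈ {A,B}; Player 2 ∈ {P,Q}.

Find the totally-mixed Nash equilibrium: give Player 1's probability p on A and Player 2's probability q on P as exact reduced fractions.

P1 indiff ⇒ q·6+(1-q)·4 = q·8+(1-q)·3 ⇒ q(-2) = (1-q)(-1) ⇒ q = 1/3
P2 indiff ⇒ p·2+(1-p)·8 = p·4+(1-p)·0 ⇒ p(-2) = (1-p)(-8) ⇒ p = 4/5

P1 mixes 4/5 on A; P2 mixes 1/3 on P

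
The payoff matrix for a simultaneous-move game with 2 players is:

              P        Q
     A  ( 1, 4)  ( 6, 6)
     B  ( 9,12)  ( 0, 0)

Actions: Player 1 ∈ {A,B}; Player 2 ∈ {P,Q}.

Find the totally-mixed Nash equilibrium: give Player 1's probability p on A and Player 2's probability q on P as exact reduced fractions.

P1 mixes 6/7 on A; P2 mixes 3/7 on P

P1 indiff ⇒ q·1+(1-q)·6 = q·9+(1-q)·0 ⇒ q(-8) = (1-q)(-6) ⇒ q = 3/7
P2 indiff ⇒ p·4+(1-p)·12 = p·6+(1-p)·0 ⇒ p(-2) = (1-p)(-12) ⇒ p = 6/7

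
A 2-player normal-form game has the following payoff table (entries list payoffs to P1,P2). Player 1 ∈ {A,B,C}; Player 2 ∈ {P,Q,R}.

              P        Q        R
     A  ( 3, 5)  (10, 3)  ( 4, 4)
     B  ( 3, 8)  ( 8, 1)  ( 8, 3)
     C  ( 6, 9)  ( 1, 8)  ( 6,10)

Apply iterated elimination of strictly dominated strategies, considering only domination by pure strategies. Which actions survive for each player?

P2 drop Q (P beats it: A:5>3 B:8>1 C:9>8)
P1 drop A (C beats it: P:6>3 R:6>4)
P1→{B,C} P2→{P,R}

Remaining: P1:{B,C} P2:{P,R}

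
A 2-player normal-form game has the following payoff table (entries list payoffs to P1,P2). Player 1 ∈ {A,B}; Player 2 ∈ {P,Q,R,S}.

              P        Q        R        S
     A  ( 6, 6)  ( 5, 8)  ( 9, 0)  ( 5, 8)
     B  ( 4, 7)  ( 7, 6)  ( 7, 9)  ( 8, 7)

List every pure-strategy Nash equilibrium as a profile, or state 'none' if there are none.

Equilibria: none

(A,P): not NE [P2→S gives 8>6]
(A,Q): not NE [P1→B gives 7>5]
(A,R): not NE [P2→S gives 8>0]
(A,S): not NE [P1→B gives 8>5]
(B,P): not NE [P1→A gives 6>4; P2→R gives 9>7]
(B,Q): not NE [P2→R gives 9>6]
(B,R): not NE [P1→A gives 9>7]
(B,S): not NE [P2→R gives 9>7]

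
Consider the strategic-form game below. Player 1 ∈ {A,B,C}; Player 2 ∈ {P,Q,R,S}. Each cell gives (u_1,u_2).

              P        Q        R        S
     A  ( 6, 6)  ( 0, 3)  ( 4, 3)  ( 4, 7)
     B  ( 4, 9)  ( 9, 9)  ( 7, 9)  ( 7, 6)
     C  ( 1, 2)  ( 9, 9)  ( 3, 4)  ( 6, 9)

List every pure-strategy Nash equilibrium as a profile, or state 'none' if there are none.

(A,P): not NE [P2→S gives 7>6]
(A,Q): not NE [P1→C gives 9>0; P2→S gives 7>3]
(A,R): not NE [P1→B gives 7>4; P2→S gives 7>3]
(A,S): not NE [P1→B gives 7>4]
(B,P): not NE [P1→A gives 6>4]
(B,Q): NE
(B,R): NE
(B,S): not NE [P2→R gives 9>6]
(C,P): not NE [P1→A gives 6>1; P2→S gives 9>2]
(C,Q): NE
(C,R): not NE [P1→B gives 7>3; P2→S gives 9>4]
(C,S): not NE [P1→B gives 7>6]

PSNE = {(B,Q), (B,R), (C,Q)}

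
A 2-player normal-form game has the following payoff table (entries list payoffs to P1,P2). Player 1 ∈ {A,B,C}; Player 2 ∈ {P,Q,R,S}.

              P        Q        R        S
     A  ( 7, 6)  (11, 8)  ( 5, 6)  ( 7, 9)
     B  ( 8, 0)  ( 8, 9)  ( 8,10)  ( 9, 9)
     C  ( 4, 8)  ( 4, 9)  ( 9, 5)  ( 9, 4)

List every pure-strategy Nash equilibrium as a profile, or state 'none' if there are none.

No pure NE.

(A,P): not NE [P1→B gives 8>7; P2→S gives 9>6]
(A,Q): not NE [P2→S gives 9>8]
(A,R): not NE [P1→C gives 9>5; P2→S gives 9>6]
(A,S): not NE [P1→C gives 9>7]
(B,P): not NE [P2→R gives 10>0]
(B,Q): not NE [P1→A gives 11>8; P2→R gives 10>9]
(B,R): not NE [P1→C gives 9>8]
(B,S): not NE [P2→R gives 10>9]
(C,P): not NE [P1→B gives 8>4; P2→Q gives 9>8]
(C,Q): not NE [P1→A gives 11>4]
(C,R): not NE [P2→Q gives 9>5]
(C,S): not NE [P2→Q gives 9>4]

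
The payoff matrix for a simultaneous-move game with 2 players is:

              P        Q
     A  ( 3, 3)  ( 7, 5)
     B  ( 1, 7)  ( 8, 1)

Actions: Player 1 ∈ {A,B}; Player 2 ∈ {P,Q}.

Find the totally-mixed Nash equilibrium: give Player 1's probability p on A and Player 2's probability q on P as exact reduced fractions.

(p,q) = (3/4, 1/3)

P1 indiff ⇒ q·3+(1-q)·7 = q·1+(1-q)·8 ⇒ q(2) = (1-q)(1) ⇒ q = 1/3
P2 indiff ⇒ p·3+(1-p)·7 = p·5+(1-p)·1 ⇒ p(-2) = (1-p)(-6) ⇒ p = 3/4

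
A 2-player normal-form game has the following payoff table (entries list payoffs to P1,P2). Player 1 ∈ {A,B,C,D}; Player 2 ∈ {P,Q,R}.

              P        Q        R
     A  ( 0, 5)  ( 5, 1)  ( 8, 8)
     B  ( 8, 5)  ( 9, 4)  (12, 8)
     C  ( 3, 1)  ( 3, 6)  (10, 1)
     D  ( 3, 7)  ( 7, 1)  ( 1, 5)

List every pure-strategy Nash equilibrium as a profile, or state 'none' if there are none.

NE set: (B,R)

(A,P): not NE [P1→B gives 8>0; P2→R gives 8>5]
(A,Q): not NE [P1→B gives 9>5; P2→R gives 8>1]
(A,R): not NE [P1→B gives 12>8]
(B,P): not NE [P2→R gives 8>5]
(B,Q): not NE [P2→R gives 8>4]
(B,R): NE
(C,P): not NE [P1→B gives 8>3; P2→Q gives 6>1]
(C,Q): not NE [P1→B gives 9>3]
(C,R): not NE [P1→B gives 12>10; P2→Q gives 6>1]
(D,P): not NE [P1→B gives 8>3]
(D,Q): not NE [P1→B gives 9>7; P2→P gives 7>1]
(D,R): not NE [P1→B gives 12>1; P2→P gives 7>5]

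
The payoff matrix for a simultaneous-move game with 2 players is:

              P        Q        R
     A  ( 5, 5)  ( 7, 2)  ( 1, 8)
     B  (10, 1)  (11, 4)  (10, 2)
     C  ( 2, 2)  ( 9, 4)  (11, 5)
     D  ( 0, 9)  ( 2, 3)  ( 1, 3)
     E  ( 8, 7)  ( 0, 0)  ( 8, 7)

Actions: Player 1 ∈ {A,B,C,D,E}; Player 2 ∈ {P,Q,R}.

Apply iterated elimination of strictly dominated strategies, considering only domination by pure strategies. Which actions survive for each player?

P1 drop A (B beats it: P:10>5 Q:11>7 R:10>1)
P1 drop D (B beats it: P:10>0 Q:11>2 R:10>1)
P1 drop E (B beats it: P:10>8 Q:11>0 R:10>8)
P2 drop P (Q beats it: B:4>1 C:4>2)
P1→{B,C} P2→{Q,R}

Remaining: P1:{B,C} P2:{Q,R}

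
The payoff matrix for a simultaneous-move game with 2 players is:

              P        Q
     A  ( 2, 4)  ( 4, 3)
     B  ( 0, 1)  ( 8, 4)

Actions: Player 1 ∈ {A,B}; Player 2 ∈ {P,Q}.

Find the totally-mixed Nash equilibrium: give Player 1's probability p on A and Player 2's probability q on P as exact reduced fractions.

P1 indiff ⇒ q·2+(1-q)·4 = q·0+(1-q)·8 ⇒ q(2) = (1-q)(4) ⇒ q = 2/3
P2 indiff ⇒ p·4+(1-p)·1 = p·3+(1-p)·4 ⇒ p(1) = (1-p)(3) ⇒ p = 3/4

(p,q) = (3/4, 2/3)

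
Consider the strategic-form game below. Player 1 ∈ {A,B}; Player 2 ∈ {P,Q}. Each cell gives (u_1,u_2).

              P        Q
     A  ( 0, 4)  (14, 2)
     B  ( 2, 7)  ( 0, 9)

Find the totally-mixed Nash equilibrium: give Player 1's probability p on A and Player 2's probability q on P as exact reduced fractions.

P1 indiff ⇒ q·0+(1-q)·14 = q·2+(1-q)·0 ⇒ q(-2) = (1-q)(-14) ⇒ q = 7/8
P2 indiff ⇒ p·4+(1-p)·7 = p·2+(1-p)·9 ⇒ p(2) = (1-p)(2) ⇒ p = 1/2

P1 mixes 1/2 on A; P2 mixes 7/8 on P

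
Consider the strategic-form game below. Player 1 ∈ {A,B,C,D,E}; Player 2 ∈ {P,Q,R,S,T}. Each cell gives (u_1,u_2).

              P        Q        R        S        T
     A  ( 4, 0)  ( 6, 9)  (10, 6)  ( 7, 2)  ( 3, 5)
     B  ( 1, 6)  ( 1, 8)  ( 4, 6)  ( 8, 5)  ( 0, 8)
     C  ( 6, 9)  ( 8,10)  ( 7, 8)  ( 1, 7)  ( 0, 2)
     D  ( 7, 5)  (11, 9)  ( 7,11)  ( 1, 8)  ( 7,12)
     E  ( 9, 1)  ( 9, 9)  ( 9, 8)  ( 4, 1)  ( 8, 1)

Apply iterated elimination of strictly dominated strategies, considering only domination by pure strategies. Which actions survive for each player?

P1 drop C (E beats it: P:9>6 Q:9>8 R:9>7 S:4>1 T:8>0)
P2 drop P (Q beats it: A:9>0 B:8>6 D:9>5 E:9>1)
P2 drop S (Q beats it: A:9>2 B:8>5 D:9>8 E:9>1)
P1 drop B (A beats it: Q:6>1 R:10>4 T:3>0)
P1→{A,D,E} P2→{Q,R,T}

IESDS → P1:{A,D,E} P2:{Q,R,T}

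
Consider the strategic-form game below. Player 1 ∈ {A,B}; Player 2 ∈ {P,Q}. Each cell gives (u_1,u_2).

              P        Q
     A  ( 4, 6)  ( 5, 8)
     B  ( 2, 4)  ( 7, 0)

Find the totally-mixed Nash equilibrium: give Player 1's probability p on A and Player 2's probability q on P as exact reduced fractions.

P1 mixes 2/3 on A; P2 mixes 1/2 on P

P1 indiff ⇒ q·4+(1-q)·5 = q·2+(1-q)·7 ⇒ q(2) = (1-q)(2) ⇒ q = 1/2
P2 indiff ⇒ p·6+(1-p)·4 = p·8+(1-p)·0 ⇒ p(-2) = (1-p)(-4) ⇒ p = 2/3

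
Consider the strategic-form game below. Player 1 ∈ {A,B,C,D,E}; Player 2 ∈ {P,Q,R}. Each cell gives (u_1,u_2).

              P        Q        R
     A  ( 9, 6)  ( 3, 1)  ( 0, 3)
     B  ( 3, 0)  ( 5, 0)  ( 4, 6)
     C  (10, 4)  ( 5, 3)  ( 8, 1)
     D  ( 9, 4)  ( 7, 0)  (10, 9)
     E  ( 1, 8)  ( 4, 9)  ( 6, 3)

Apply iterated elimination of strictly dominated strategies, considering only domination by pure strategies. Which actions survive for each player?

P1 drop A (C beats it: P:10>9 Q:5>3 R:8>0)
P1 drop B (D beats it: P:9>3 Q:7>5 R:10>4)
P1 drop E (C beats it: P:10>1 Q:5>4 R:8>6)
P2 drop Q (P beats it: C:4>3 D:4>0)
P1→{C,D} P2→{P,R}

IESDS → P1:{C,D} P2:{P,R}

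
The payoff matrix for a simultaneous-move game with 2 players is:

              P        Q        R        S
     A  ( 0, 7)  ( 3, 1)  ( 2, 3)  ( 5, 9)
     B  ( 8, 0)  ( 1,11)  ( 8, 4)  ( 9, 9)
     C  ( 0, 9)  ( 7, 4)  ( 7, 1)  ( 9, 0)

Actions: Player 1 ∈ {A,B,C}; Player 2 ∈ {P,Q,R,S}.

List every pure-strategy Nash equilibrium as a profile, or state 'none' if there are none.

Equilibria: none

(A,P): not NE [P1→B gives 8>0; P2→S gives 9>7]
(A,Q): not NE [P1→C gives 7>3; P2→S gives 9>1]
(A,R): not NE [P1→B gives 8>2; P2→S gives 9>3]
(A,S): not NE [P1→C gives 9>5]
(B,P): not NE [P2→Q gives 11>0]
(B,Q): not NE [P1→C gives 7>1]
(B,R): not NE [P2→Q gives 11>4]
(B,S): not NE [P2→Q gives 11>9]
(C,P): not NE [P1→B gives 8>0]
(C,Q): not NE [P2→P gives 9>4]
(C,R): not NE [P1→B gives 8>7; P2→P gives 9>1]
(C,S): not NE [P2→P gives 9>0]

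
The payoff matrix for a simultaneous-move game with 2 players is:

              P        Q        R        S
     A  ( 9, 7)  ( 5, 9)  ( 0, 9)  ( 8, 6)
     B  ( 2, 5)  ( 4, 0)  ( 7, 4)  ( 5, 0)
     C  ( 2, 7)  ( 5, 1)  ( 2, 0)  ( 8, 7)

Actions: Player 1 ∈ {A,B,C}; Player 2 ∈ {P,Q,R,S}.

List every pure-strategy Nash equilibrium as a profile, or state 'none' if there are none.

NE set: (A,Q), (C,S)

(A,P): not NE [P2→R gives 9>7]
(A,Q): NE
(A,R): not NE [P1→B gives 7>0]
(A,S): not NE [P2→R gives 9>6]
(B,P): not NE [P1→A gives 9>2]
(B,Q): not NE [P1→C gives 5>4; P2→P gives 5>0]
(B,R): not NE [P2→P gives 5>4]
(B,S): not NE [P1→C gives 8>5; P2→P gives 5>0]
(C,P): not NE [P1→A gives 9>2]
(C,Q): not NE [P2→S gives 7>1]
(C,R): not NE [P1→B gives 7>2; P2→S gives 7>0]
(C,S): NE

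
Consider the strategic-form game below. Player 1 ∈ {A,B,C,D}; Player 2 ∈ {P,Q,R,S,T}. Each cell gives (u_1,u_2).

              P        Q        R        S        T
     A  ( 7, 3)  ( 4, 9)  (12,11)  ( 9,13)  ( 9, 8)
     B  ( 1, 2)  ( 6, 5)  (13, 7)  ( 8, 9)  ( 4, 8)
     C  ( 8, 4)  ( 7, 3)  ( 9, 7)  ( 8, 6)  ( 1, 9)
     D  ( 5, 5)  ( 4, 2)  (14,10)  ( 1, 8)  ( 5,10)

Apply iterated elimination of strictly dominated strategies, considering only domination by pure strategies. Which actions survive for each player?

Survivors P1:{A,B,D} P2:{R,S,T}

P2 drop P (R beats it: A:11>3 B:7>2 C:7>4 D:10>5)
P2 drop Q (R beats it: A:11>9 B:7>5 C:7>3 D:10>2)
P1 drop C (A beats it: R:12>9 S:9>8 T:9>1)
P1→{A,B,D} P2→{R,S,T}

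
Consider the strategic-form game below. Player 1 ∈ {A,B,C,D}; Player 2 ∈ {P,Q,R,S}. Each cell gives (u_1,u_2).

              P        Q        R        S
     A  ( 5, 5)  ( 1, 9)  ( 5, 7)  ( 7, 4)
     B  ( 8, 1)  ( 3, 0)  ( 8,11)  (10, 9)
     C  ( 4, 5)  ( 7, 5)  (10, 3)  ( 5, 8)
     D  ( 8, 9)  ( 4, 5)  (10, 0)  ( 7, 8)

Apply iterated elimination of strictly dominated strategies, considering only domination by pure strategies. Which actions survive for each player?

Survivors P1:{B,C,D} P2:{P,R,S}

P1 drop A (B beats it: P:8>5 Q:3>1 R:8>5 S:10>7)
P2 drop Q (S beats it: B:9>0 C:8>5 D:8>5)
P1→{B,C,D} P2→{P,R,S}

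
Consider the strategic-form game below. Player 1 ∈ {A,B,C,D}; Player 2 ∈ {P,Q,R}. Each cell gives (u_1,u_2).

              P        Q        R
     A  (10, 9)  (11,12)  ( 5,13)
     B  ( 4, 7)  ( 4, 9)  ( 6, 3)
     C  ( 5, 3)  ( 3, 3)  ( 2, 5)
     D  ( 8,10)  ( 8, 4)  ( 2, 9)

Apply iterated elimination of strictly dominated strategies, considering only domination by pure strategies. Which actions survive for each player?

Survivors P1:{A,B} P2:{Q,R}

P1 drop C (A beats it: P:10>5 Q:11>3 R:5>2)
P1 drop D (A beats it: P:10>8 Q:11>8 R:5>2)
P2 drop P (Q beats it: A:12>9 B:9>7)
P1→{A,B} P2→{Q,R}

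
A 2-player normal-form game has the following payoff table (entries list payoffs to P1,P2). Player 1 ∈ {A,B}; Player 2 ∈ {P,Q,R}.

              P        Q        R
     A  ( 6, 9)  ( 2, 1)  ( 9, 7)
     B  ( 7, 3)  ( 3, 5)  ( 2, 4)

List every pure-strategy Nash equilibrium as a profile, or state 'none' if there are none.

PSNE = {(B,Q)}

(A,P): not NE [P1→B gives 7>6]
(A,Q): not NE [P1→B gives 3>2; P2→P gives 9>1]
(A,R): not NE [P2→P gives 9>7]
(B,P): not NE [P2→Q gives 5>3]
(B,Q): NE
(B,R): not NE [P1→A gives 9>2; P2→Q gives 5>4]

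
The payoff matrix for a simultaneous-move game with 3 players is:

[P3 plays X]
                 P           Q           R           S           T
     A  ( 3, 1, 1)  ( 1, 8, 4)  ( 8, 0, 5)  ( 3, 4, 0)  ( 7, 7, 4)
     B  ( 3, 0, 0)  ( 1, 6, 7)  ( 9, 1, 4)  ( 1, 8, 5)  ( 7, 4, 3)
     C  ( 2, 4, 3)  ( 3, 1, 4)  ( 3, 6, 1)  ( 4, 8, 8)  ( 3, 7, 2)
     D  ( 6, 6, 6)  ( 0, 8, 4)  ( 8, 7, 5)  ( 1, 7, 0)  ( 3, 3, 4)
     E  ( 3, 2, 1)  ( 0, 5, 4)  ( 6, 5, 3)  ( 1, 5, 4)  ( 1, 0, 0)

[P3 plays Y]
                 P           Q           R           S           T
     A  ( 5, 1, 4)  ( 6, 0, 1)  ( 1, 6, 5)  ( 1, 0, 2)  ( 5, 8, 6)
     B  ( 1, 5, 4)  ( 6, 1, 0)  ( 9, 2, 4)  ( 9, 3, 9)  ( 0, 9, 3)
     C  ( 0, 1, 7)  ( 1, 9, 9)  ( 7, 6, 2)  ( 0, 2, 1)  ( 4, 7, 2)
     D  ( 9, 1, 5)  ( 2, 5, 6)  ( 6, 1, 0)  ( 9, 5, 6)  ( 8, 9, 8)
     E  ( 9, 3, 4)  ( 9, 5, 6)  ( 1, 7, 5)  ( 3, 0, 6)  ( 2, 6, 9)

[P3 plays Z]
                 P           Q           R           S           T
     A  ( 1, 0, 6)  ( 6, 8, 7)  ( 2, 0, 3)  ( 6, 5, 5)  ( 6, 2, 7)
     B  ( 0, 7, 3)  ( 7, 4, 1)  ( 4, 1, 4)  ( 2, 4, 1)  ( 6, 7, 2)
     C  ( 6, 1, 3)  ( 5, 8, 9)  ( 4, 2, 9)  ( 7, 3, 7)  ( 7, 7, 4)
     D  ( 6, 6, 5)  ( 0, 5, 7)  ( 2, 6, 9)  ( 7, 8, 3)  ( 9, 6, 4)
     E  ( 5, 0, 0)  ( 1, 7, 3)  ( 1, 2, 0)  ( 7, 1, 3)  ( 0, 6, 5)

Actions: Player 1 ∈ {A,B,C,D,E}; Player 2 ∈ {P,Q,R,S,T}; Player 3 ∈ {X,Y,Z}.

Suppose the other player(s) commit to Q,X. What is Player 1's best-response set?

u_1(A vs Q,X) = 1
u_1(B vs Q,X) = 1
u_1(C vs Q,X) = 3
u_1(D vs Q,X) = 0
u_1(E vs Q,X) = 0
max payoff 3 at {C}

P1 best: {C}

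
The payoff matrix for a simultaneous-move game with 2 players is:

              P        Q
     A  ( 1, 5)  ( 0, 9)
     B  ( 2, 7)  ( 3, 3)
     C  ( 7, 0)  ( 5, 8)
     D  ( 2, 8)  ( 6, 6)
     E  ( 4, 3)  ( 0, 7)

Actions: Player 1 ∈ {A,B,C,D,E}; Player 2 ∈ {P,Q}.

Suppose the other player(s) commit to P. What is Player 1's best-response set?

u_1(A vs P) = 1
u_1(B vs P) = 2
u_1(C vs P) = 7
u_1(D vs P) = 2
u_1(E vs P) = 4
max payoff 7 at {C}

BR_1 = {C}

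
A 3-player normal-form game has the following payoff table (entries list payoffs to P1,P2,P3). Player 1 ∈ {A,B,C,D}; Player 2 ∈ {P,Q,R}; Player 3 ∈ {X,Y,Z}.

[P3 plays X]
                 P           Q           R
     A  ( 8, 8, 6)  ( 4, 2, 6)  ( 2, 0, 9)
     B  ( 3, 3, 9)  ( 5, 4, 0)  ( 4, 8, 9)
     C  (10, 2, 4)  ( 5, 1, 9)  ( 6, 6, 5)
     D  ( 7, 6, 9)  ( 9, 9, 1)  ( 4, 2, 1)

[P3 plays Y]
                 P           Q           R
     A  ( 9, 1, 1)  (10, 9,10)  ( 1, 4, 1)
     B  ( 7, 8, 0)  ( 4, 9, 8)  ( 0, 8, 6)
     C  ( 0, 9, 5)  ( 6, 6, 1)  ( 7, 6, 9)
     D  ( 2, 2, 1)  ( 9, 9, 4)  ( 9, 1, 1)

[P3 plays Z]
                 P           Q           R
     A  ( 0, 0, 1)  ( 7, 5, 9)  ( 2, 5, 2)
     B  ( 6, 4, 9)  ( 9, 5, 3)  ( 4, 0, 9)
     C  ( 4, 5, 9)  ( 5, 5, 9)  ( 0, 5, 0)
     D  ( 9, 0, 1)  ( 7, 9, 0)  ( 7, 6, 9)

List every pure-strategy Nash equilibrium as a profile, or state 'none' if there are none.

(A,P,X): not NE [P1→C gives 10>8]
(A,P,Y): not NE [P2→Q gives 9>1; P3→X gives 6>1]
(A,P,Z): not NE [P1→D gives 9>0; P2→R gives 5>0; P3→X gives 6>1]
(A,Q,X): not NE [P1→D gives 9>4; P2→P gives 8>2; P3→Y gives 10>6]
(A,Q,Y): NE
(A,Q,Z): not NE [P1→B gives 9>7; P3→Y gives 10>9]
(A,R,X): not NE [P1→C gives 6>2; P2→P gives 8>0]
(A,R,Y): not NE [P1→D gives 9>1; P2→Q gives 9>4; P3→X gives 9>1]
(A,R,Z): not NE [P1→D gives 7>2; P3→X gives 9>2]
(B,P,X): not NE [P1→C gives 10>3; P2→R gives 8>3]
(B,P,Y): not NE [P1→A gives 9>7; P2→Q gives 9>8; P3→Z gives 9>0]
(B,P,Z): not NE [P1→D gives 9>6; P2→Q gives 5>4]
(B,Q,X): not NE [P1→D gives 9>5; P2→R gives 8>4; P3→Y gives 8>0]
(B,Q,Y): not NE [P1→A gives 10>4]
(B,Q,Z): not NE [P3→Y gives 8>3]
(B,R,X): not NE [P1→C gives 6>4]
(B,R,Y): not NE [P1→D gives 9>0; P2→Q gives 9>8; P3→Z gives 9>6]
(B,R,Z): not NE [P1→D gives 7>4; P2→Q gives 5>0]
(C,P,X): not NE [P2→R gives 6>2; P3→Z gives 9>4]
(C,P,Y): not NE [P1→A gives 9>0; P3→Z gives 9>5]
(C,P,Z): not NE [P1→D gives 9>4]
(C,Q,X): not NE [P1→D gives 9>5; P2→R gives 6>1]
(C,Q,Y): not NE [P1→A gives 10>6; P2→P gives 9>6; P3→Z gives 9>1]
(C,Q,Z): not NE [P1→B gives 9>5]
(C,R,X): not NE [P3→Y gives 9>5]
(C,R,Y): not NE [P1→D gives 9>7; P2→P gives 9>6]
(C,R,Z): not NE [P1→D gives 7>0; P3→Y gives 9>0]
(D,P,X): not NE [P1→C gives 10>7; P2→Q gives 9>6]
(D,P,Y): not NE [P1→A gives 9>2; P2→Q gives 9>2; P3→X gives 9>1]
(D,P,Z): not NE [P2→Q gives 9>0; P3→X gives 9>1]
(D,Q,X): not NE [P3→Y gives 4>1]
(D,Q,Y): not NE [P1→A gives 10>9]
(D,Q,Z): not NE [P1→B gives 9>7; P3→Y gives 4>0]
(D,R,X): not NE [P1→C gives 6>4; P2→Q gives 9>2; P3→Z gives 9>1]
(D,R,Y): not NE [P2→Q gives 9>1; P3→Z gives 9>1]
(D,R,Z): not NE [P2→Q gives 9>6]

NE set: (A,Q,Y)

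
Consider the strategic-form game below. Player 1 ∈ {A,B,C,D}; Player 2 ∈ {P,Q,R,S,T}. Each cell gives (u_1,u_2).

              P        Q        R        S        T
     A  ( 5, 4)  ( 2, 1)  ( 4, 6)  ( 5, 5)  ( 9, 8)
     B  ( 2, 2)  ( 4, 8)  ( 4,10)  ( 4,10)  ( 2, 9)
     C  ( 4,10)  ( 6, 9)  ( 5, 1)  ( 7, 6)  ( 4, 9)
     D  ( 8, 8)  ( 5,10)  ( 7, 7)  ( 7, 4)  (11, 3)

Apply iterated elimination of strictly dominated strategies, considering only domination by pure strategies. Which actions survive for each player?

P1 drop A (D beats it: P:8>5 Q:5>2 R:7>4 S:7>5 T:11>9)
P1 drop B (C beats it: P:4>2 Q:6>4 R:5>4 S:7>4 T:4>2)
P2 drop R (P beats it: C:10>1 D:8>7)
P2 drop S (P beats it: C:10>6 D:8>4)
P2 drop T (P beats it: C:10>9 D:8>3)
P1→{C,D} P2→{P,Q}

Survivors P1:{C,D} P2:{P,Q}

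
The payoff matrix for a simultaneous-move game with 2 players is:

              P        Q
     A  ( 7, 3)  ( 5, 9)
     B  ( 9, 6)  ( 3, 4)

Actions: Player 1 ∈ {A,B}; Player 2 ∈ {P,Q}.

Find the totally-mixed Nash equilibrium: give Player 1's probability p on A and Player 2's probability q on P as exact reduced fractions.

P1 indiff ⇒ q·7+(1-q)·5 = q·9+(1-q)·3 ⇒ q(-2) = (1-q)(-2) ⇒ q = 1/2
P2 indiff ⇒ p·3+(1-p)·6 = p·9+(1-p)·4 ⇒ p(-6) = (1-p)(-2) ⇒ p = 1/4

p=1/4, q=1/2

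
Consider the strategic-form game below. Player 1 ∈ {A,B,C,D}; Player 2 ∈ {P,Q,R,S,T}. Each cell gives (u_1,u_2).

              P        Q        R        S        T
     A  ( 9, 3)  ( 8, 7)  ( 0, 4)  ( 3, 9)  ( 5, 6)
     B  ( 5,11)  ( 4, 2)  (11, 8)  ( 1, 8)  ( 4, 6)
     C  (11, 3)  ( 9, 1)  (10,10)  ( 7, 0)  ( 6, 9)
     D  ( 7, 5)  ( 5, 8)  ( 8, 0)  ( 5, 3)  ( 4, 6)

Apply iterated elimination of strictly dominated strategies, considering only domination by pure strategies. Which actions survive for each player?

P1 drop A (C beats it: P:11>9 Q:9>8 R:10>0 S:7>3 T:6>5)
P1 drop D (C beats it: P:11>7 Q:9>5 R:10>8 S:7>5 T:6>4)
P2 drop Q (P beats it: B:11>2 C:3>1)
P2 drop S (P beats it: B:11>8 C:3>0)
P2 drop T (R beats it: B:8>6 C:10>9)
P1→{B,C} P2→{P,R}

Survivors P1:{B,C} P2:{P,R}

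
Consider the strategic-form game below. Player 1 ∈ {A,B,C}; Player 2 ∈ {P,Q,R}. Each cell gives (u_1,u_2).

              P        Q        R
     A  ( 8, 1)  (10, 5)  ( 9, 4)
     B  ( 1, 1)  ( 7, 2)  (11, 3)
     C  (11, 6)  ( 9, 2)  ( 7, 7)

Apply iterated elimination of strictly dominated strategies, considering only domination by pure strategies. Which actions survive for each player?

P2 drop P (R beats it: A:4>1 B:3>1 C:7>6)
P1 drop C (A beats it: Q:10>9 R:9>7)
P1→{A,B} P2→{Q,R}

Survivors P1:{A,B} P2:{Q,R}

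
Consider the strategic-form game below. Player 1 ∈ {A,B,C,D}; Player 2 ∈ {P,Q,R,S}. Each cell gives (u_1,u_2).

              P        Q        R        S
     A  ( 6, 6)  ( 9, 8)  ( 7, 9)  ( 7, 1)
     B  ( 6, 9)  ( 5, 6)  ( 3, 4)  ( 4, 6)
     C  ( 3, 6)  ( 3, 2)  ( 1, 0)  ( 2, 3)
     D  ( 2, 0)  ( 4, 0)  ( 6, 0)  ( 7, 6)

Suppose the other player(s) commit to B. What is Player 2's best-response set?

argmax u_2 = {P}

u_2(P vs B) = 9
u_2(Q vs B) = 6
u_2(R vs B) = 4
u_2(S vs B) = 6
max payoff 9 at {P}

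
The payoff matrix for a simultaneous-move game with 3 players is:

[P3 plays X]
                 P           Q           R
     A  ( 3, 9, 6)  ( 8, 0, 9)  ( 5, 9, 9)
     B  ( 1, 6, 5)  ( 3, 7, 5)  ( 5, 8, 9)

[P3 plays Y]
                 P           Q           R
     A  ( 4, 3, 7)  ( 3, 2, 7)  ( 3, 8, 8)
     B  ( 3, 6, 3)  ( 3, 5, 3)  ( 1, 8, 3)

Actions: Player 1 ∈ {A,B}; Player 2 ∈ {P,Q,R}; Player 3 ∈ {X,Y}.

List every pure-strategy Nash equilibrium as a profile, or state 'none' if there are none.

(A,P,X): not NE [P3→Y gives 7>6]
(A,P,Y): not NE [P2→R gives 8>3]
(A,Q,X): not NE [P2→R gives 9>0]
(A,Q,Y): not NE [P2→R gives 8>2; P3→X gives 9>7]
(A,R,X): NE
(A,R,Y): not NE [P3→X gives 9>8]
(B,P,X): not NE [P1→A gives 3>1; P2→R gives 8>6]
(B,P,Y): not NE [P1→A gives 4>3; P2→R gives 8>6; P3→X gives 5>3]
(B,Q,X): not NE [P1→A gives 8>3; P2→R gives 8>7]
(B,Q,Y): not NE [P2→R gives 8>5; P3→X gives 5>3]
(B,R,X): NE
(B,R,Y): not NE [P1→A gives 3>1; P3→X gives 9>3]

Nash profiles: (A,R,X), (B,R,X)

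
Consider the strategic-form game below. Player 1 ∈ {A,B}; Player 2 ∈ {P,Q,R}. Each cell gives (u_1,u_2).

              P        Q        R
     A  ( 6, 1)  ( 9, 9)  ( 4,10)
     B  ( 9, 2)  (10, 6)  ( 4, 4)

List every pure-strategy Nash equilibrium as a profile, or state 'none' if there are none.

PSNE = {(A,R), (B,Q)}

(A,P): not NE [P1→B gives 9>6; P2→R gives 10>1]
(A,Q): not NE [P1→B gives 10>9; P2→R gives 10>9]
(A,R): NE
(B,P): not NE [P2→Q gives 6>2]
(B,Q): NE
(B,R): not NE [P2→Q gives 6>4]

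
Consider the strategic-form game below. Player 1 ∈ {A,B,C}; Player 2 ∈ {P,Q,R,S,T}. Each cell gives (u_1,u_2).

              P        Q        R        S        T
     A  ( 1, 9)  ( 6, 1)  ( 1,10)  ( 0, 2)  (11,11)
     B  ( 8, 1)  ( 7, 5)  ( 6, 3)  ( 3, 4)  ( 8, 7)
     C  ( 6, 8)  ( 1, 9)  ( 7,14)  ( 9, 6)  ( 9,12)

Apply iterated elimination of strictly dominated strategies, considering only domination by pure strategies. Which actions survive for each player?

Survivors P1:{A,C} P2:{R,T}

P2 drop P (R beats it: A:10>9 B:3>1 C:14>8)
P2 drop Q (T beats it: A:11>1 B:7>5 C:12>9)
P1 drop B (C beats it: R:7>6 S:9>3 T:9>8)
P2 drop S (R beats it: A:10>2 C:14>6)
P1→{A,C} P2→{R,T}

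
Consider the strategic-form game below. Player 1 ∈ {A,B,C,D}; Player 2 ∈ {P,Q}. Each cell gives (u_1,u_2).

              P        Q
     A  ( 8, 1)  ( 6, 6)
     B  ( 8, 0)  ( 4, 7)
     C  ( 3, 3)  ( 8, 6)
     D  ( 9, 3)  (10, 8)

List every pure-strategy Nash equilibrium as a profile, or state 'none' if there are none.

(A,P): not NE [P1→D gives 9>8; P2→Q gives 6>1]
(A,Q): not NE [P1→D gives 10>6]
(B,P): not NE [P1→D gives 9>8; P2→Q gives 7>0]
(B,Q): not NE [P1→D gives 10>4]
(C,P): not NE [P1→D gives 9>3; P2→Q gives 6>3]
(C,Q): not NE [P1→D gives 10>8]
(D,P): not NE [P2→Q gives 8>3]
(D,Q): NE

PSNE = {(D,Q)}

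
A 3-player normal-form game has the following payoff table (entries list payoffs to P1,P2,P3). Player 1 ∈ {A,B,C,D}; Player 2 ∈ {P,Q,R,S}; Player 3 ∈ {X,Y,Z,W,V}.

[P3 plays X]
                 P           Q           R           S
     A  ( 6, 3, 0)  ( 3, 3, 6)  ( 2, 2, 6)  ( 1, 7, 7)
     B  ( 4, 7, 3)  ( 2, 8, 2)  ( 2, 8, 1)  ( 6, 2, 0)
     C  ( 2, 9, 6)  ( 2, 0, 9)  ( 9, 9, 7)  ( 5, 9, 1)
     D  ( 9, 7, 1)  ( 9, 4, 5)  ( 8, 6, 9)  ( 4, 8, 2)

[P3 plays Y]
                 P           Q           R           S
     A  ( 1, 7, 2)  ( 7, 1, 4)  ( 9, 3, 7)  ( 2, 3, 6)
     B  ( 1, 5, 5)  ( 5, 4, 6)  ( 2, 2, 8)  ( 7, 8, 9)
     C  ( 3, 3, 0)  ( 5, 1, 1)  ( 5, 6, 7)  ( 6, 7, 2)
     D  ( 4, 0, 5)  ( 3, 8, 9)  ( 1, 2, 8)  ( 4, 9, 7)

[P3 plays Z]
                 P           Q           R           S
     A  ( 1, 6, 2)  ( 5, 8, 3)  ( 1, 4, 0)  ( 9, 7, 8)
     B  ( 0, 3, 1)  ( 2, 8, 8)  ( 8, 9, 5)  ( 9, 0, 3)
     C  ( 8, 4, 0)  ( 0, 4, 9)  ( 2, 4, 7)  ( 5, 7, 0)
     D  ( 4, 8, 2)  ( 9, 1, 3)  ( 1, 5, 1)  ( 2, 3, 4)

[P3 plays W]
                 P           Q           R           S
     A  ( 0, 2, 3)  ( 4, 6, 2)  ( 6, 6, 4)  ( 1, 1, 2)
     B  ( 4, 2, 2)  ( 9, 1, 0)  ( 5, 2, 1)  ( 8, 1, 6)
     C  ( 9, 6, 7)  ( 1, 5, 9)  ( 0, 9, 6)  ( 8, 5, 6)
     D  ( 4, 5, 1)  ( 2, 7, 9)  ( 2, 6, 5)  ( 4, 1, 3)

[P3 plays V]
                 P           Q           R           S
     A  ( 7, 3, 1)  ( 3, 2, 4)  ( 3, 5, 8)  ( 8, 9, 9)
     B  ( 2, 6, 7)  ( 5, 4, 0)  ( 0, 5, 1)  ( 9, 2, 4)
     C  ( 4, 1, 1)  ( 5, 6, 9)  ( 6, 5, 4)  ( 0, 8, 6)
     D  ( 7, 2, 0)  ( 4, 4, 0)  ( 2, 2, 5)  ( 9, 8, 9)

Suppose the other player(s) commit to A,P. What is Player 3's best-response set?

u_3(X vs A,P) = 0
u_3(Y vs A,P) = 2
u_3(Z vs A,P) = 2
u_3(W vs A,P) = 3
u_3(V vs A,P) = 1
max payoff 3 at {W}

argmax u_3 = {W}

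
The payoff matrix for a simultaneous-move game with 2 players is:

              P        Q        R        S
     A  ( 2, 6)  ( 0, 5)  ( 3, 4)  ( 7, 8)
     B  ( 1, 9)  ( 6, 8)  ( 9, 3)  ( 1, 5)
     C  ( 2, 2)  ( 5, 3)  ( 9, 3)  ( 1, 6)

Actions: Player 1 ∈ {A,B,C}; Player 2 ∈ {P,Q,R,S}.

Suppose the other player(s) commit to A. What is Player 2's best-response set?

u_2(P vs A) = 6
u_2(Q vs A) = 5
u_2(R vs A) = 4
u_2(S vs A) = 8
max payoff 8 at {S}

P2 best: {S}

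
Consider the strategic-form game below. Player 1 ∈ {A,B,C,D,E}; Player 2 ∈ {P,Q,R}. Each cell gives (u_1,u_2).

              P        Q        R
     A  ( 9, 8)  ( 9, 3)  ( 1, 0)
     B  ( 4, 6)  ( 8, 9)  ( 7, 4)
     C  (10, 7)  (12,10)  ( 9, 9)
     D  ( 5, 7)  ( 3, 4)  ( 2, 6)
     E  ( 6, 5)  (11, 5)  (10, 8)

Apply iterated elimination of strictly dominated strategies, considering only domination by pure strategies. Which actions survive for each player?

Survivors P1:{C,E} P2:{Q,R}

P1 drop A (C beats it: P:10>9 Q:12>9 R:9>1)
P1 drop B (C beats it: P:10>4 Q:12>8 R:9>7)
P1 drop D (C beats it: P:10>5 Q:12>3 R:9>2)
P2 drop P (R beats it: C:9>7 E:8>5)
P1→{C,E} P2→{Q,R}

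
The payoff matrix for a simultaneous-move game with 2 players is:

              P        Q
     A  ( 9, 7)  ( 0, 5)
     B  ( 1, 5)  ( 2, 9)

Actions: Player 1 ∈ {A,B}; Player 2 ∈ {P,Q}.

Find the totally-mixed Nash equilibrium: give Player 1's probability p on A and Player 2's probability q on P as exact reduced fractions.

(p,q) = (2/3, 1/5)

P1 indiff ⇒ q·9+(1-q)·0 = q·1+(1-q)·2 ⇒ q(8) = (1-q)(2) ⇒ q = 1/5
P2 indiff ⇒ p·7+(1-p)·5 = p·5+(1-p)·9 ⇒ p(2) = (1-p)(4) ⇒ p = 2/3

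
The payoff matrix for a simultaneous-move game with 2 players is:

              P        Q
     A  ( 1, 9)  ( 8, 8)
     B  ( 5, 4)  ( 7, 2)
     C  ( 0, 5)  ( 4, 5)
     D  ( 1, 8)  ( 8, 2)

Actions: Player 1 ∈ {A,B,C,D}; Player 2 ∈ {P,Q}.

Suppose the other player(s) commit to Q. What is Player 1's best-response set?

BR_1 = {A,D}

u_1(A vs Q) = 8
u_1(B vs Q) = 7
u_1(C vs Q) = 4
u_1(D vs Q) = 8
max payoff 8 at {A,D}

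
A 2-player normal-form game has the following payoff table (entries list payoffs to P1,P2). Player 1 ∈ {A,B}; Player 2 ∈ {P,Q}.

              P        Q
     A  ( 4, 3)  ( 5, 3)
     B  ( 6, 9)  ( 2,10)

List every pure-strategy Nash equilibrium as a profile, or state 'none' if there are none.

Nash profiles: (A,Q)

(A,P): not NE [P1→B gives 6>4]
(A,Q): NE
(B,P): not NE [P2→Q gives 10>9]
(B,Q): not NE [P1→A gives 5>2]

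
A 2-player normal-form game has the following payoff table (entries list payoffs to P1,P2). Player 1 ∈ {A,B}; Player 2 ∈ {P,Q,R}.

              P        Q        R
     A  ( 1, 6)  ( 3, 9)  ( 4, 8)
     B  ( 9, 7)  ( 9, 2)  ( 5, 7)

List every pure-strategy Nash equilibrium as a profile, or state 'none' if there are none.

(A,P): not NE [P1→B gives 9>1; P2→Q gives 9>6]
(A,Q): not NE [P1→B gives 9>3]
(A,R): not NE [P1→B gives 5>4; P2→Q gives 9>8]
(B,P): NE
(B,Q): not NE [P2→R gives 7>2]
(B,R): NE

Nash profiles: (B,P), (B,R)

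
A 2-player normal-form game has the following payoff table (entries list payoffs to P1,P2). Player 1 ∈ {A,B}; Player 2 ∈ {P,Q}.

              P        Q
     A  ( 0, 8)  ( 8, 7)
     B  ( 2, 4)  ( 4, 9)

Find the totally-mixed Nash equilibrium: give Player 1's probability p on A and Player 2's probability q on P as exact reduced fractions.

P1 indiff ⇒ q·0+(1-q)·8 = q·2+(1-q)·4 ⇒ q(-2) = (1-q)(-4) ⇒ q = 2/3
P2 indiff ⇒ p·8+(1-p)·4 = p·7+(1-p)·9 ⇒ p(1) = (1-p)(5) ⇒ p = 5/6

P1 mixes 5/6 on A; P2 mixes 2/3 on P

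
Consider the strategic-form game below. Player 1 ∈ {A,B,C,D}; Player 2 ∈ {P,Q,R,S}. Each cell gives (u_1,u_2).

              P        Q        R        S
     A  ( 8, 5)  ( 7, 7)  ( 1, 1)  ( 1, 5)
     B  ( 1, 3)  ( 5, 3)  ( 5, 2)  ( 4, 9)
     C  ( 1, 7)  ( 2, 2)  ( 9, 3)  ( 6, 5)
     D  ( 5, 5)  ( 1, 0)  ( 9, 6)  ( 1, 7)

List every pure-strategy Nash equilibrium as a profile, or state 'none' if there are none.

NE set: (A,Q)

(A,P): not NE [P2→Q gives 7>5]
(A,Q): NE
(A,R): not NE [P1→D gives 9>1; P2→Q gives 7>1]
(A,S): not NE [P1→C gives 6>1; P2→Q gives 7>5]
(B,P): not NE [P1→A gives 8>1; P2→S gives 9>3]
(B,Q): not NE [P1→A gives 7>5; P2→S gives 9>3]
(B,R): not NE [P1→D gives 9>5; P2→S gives 9>2]
(B,S): not NE [P1→C gives 6>4]
(C,P): not NE [P1→A gives 8>1]
(C,Q): not NE [P1→A gives 7>2; P2→P gives 7>2]
(C,R): not NE [P2→P gives 7>3]
(C,S): not NE [P2→P gives 7>5]
(D,P): not NE [P1→A gives 8>5; P2→S gives 7>5]
(D,Q): not NE [P1→A gives 7>1; P2→S gives 7>0]
(D,R): not NE [P2→S gives 7>6]
(D,S): not NE [P1→C gives 6>1]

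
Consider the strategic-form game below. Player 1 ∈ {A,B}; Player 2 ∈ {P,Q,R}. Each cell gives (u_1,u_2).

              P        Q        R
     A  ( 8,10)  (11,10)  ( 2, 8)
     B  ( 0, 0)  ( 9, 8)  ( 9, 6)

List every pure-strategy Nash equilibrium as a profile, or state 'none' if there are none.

(A,P): NE
(A,Q): NE
(A,R): not NE [P1→B gives 9>2; P2→Q gives 10>8]
(B,P): not NE [P1→A gives 8>0; P2→Q gives 8>0]
(B,Q): not NE [P1→A gives 11>9]
(B,R): not NE [P2→Q gives 8>6]

PSNE = {(A,P), (A,Q)}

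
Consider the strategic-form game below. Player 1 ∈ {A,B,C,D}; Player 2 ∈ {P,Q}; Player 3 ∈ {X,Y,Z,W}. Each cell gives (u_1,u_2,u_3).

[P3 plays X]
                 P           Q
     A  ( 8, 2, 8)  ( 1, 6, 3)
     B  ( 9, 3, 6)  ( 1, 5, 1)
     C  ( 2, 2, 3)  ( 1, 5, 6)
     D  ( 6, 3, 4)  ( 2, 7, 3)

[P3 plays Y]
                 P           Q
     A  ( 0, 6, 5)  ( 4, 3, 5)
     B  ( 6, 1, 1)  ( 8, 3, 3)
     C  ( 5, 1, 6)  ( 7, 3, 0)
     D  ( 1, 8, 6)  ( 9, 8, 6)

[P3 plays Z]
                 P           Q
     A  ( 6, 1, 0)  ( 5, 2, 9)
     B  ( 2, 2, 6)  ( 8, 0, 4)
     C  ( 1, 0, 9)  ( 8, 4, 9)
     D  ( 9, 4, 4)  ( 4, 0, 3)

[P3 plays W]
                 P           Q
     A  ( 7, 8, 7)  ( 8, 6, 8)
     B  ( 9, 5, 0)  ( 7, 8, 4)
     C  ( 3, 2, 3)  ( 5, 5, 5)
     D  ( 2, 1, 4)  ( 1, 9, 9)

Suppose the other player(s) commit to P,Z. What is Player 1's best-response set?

P1 best: {D}

u_1(A vs P,Z) = 6
u_1(B vs P,Z) = 2
u_1(C vs P,Z) = 1
u_1(D vs P,Z) = 9
max payoff 9 at {D}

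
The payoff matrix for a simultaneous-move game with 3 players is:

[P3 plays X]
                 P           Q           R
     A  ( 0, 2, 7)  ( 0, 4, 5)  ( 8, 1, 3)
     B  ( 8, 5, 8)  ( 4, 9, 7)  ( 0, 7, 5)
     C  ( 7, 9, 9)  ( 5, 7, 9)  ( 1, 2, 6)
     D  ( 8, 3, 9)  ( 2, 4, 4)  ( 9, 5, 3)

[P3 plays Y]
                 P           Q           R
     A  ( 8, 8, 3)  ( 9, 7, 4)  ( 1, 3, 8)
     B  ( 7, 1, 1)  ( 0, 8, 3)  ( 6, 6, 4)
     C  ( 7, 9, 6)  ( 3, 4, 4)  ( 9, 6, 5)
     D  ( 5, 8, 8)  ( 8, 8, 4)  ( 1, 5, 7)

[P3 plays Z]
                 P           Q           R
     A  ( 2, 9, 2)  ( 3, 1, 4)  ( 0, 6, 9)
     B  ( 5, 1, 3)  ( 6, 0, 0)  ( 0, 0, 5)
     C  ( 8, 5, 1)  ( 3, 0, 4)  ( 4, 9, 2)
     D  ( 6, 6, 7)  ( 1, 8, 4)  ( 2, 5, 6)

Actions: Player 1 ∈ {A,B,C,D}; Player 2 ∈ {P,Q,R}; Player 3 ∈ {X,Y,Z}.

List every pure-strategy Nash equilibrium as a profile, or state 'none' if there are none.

(A,P,X): not NE [P1→D gives 8>0; P2→Q gives 4>2]
(A,P,Y): not NE [P3→X gives 7>3]
(A,P,Z): not NE [P1→C gives 8>2; P3→X gives 7>2]
(A,Q,X): not NE [P1→C gives 5>0]
(A,Q,Y): not NE [P2→P gives 8>7; P3→X gives 5>4]
(A,Q,Z): not NE [P1→B gives 6>3; P2→P gives 9>1; P3→X gives 5>4]
(A,R,X): not NE [P1→D gives 9>8; P2→Q gives 4>1; P3→Z gives 9>3]
(A,R,Y): not NE [P1→C gives 9>1; P2→P gives 8>3; P3→Z gives 9>8]
(A,R,Z): not NE [P1→C gives 4>0; P2→P gives 9>6]
(B,P,X): not NE [P2→Q gives 9>5]
(B,P,Y): not NE [P1→A gives 8>7; P2→Q gives 8>1; P3→X gives 8>1]
(B,P,Z): not NE [P1→C gives 8>5; P3→X gives 8>3]
(B,Q,X): not NE [P1→C gives 5>4]
(B,Q,Y): not NE [P1→A gives 9>0; P3→X gives 7>3]
(B,Q,Z): not NE [P2→P gives 1>0; P3→X gives 7>0]
(B,R,X): not NE [P1→D gives 9>0; P2→Q gives 9>7]
(B,R,Y): not NE [P1→C gives 9>6; P2→Q gives 8>6; P3→Z gives 5>4]
(B,R,Z): not NE [P1→C gives 4>0; P2→P gives 1>0]
(C,P,X): not NE [P1→D gives 8>7]
(C,P,Y): not NE [P1→A gives 8>7; P3→X gives 9>6]
(C,P,Z): not NE [P2→R gives 9>5; P3→X gives 9>1]
(C,Q,X): not NE [P2→P gives 9>7]
(C,Q,Y): not NE [P1→A gives 9>3; P2→P gives 9>4; P3→X gives 9>4]
(C,Q,Z): not NE [P1→B gives 6>3; P2→R gives 9>0; P3→X gives 9>4]
(C,R,X): not NE [P1→D gives 9>1; P2→P gives 9>2]
(C,R,Y): not NE [P2→P gives 9>6; P3→X gives 6>5]
(C,R,Z): not NE [P3→X gives 6>2]
(D,P,X): not NE [P2→R gives 5>3]
(D,P,Y): not NE [P1→A gives 8>5; P3→X gives 9>8]
(D,P,Z): not NE [P1→C gives 8>6; P2→Q gives 8>6; P3→X gives 9>7]
(D,Q,X): not NE [P1→C gives 5>2; P2→R gives 5>4]
(D,Q,Y): not NE [P1→A gives 9>8]
(D,Q,Z): not NE [P1→B gives 6>1]
(D,R,X): not NE [P3→Y gives 7>3]
(D,R,Y): not NE [P1→C gives 9>1; P2→Q gives 8>5]
(D,R,Z): not NE [P1→C gives 4>2; P2→Q gives 8>5; P3→Y gives 7>6]

Equilibria: none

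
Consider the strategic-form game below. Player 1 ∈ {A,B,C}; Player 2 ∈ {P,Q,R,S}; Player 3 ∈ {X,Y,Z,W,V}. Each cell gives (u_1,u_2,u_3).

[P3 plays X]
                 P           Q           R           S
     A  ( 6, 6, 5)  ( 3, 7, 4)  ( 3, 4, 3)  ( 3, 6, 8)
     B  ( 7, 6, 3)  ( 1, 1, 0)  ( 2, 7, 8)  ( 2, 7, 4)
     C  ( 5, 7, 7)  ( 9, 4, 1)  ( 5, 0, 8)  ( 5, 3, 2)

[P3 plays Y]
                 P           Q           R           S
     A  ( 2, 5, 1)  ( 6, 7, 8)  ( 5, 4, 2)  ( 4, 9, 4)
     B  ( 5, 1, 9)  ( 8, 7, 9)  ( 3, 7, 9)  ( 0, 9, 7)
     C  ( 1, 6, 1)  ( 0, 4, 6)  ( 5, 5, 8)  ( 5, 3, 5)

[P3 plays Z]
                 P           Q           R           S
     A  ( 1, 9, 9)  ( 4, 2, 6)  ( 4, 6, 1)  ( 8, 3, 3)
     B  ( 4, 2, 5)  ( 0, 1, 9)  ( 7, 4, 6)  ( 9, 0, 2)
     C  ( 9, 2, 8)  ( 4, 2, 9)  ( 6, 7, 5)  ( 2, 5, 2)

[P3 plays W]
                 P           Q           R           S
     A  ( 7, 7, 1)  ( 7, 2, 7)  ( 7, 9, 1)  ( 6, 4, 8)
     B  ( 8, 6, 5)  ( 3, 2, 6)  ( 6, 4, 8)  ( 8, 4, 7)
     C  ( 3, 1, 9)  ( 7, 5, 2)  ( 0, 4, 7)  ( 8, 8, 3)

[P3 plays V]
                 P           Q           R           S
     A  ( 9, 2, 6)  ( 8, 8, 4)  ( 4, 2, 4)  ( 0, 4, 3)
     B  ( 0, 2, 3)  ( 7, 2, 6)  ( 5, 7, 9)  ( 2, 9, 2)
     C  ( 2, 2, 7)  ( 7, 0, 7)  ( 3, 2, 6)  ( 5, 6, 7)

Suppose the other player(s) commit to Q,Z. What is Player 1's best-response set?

u_1(A vs Q,Z) = 4
u_1(B vs Q,Z) = 0
u_1(C vs Q,Z) = 4
max payoff 4 at {A,C}

P1 best: {A,C}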